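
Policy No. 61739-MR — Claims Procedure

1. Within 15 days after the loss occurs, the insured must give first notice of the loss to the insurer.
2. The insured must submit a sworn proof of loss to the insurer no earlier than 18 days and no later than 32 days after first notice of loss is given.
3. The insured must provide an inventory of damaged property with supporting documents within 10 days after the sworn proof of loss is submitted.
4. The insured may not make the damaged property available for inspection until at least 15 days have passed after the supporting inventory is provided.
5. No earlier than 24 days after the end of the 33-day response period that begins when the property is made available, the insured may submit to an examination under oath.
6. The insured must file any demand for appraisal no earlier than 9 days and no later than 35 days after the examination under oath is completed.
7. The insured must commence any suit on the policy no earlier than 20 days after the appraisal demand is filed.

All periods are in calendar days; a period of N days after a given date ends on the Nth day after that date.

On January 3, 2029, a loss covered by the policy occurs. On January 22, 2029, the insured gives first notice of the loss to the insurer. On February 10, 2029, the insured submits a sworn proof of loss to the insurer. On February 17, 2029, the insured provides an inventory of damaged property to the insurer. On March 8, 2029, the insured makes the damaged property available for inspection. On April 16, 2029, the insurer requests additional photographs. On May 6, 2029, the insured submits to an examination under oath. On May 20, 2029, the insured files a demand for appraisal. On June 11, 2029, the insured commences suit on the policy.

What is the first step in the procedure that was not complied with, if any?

(1) due by January 3, 2029 + 15 days = January 18, 2029; not done until January 22, 2029, 4 days after the deadline.

Step 1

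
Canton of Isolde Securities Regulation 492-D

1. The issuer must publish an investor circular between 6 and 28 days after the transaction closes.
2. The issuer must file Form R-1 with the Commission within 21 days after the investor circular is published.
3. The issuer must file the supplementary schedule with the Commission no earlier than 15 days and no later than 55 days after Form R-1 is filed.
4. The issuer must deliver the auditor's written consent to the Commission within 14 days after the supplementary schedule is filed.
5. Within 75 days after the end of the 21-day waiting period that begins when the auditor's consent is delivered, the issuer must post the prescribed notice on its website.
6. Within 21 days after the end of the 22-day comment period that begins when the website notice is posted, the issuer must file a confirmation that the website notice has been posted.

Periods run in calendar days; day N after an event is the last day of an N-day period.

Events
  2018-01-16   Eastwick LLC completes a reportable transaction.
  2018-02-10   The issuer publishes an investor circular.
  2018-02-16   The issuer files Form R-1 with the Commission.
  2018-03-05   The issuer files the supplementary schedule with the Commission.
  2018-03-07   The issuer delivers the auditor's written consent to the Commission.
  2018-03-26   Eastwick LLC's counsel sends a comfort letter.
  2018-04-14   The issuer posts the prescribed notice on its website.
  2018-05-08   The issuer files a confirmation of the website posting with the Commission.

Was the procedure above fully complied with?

Yes

(1) the permitted window runs from 2018-01-16 + 6 = 2018-01-22 to 2018-01-16 + 28 = 2018-02-13; 2018-02-10 falls inside that range.
(2) due by 2018-02-10 + 21 days = 2018-03-03; completed 2018-02-16, before the deadline.
(3) the permitted window runs from 2018-02-16 + 15 = 2018-03-03 to 2018-02-16 + 55 = 2018-04-12; 2018-03-05 falls inside that range.
(4) due by 2018-03-05 + 14 days = 2018-03-19; completed 2018-03-07, before the deadline.
(5) due by 2018-03-28 + 75 days = 2018-06-11; done 2018-04-14 — timely.
(6) due by 2018-05-06 + 21 days = 2018-05-27; 2018-05-08 is within that limit.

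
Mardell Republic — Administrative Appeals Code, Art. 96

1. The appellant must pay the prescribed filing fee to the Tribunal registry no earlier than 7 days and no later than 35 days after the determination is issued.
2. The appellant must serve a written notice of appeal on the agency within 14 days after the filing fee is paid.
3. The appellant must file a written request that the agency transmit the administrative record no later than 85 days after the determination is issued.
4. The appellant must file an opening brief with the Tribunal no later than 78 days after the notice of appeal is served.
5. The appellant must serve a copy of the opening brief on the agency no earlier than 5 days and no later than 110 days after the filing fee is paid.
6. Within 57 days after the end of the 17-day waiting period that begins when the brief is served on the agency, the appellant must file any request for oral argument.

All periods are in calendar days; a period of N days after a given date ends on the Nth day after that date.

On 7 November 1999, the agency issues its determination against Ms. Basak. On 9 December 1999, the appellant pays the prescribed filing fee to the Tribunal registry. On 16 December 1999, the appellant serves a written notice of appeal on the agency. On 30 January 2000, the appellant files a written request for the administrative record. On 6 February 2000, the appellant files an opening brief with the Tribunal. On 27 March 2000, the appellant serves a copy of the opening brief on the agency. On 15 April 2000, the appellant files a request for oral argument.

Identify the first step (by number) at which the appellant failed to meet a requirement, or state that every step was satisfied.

None — every step was satisfied

Step 1: the window is 7–35 days after 7 November 1999 (when the determination is issued), so 14 November 1999 through 12 December 1999; 9 December 1999 falls inside that range.
Step 2: 14 days after 9 December 1999 (when the filing fee is paid) is 23 December 1999; 16 December 1999 is within that limit.
Step 3: 85 days after 7 November 1999 (when the determination is issued) is 31 January 2000; 30 January 2000 is within that limit.
Step 4: 78 days after 16 December 1999 (when the notice of appeal is served) is 3 March 2000; done 6 February 2000 — timely.
Step 5: the window is 5–110 days after 9 December 1999 (when the filing fee is paid), so 14 December 1999 through 28 March 2000; done 27 March 2000, which is between those dates.
Step 6: 57 days after 13 April 2000 (end of the 17-day waiting period, which began when the brief is served on the agency on 27 March 2000) is 9 June 2000; done 15 April 2000 — timely.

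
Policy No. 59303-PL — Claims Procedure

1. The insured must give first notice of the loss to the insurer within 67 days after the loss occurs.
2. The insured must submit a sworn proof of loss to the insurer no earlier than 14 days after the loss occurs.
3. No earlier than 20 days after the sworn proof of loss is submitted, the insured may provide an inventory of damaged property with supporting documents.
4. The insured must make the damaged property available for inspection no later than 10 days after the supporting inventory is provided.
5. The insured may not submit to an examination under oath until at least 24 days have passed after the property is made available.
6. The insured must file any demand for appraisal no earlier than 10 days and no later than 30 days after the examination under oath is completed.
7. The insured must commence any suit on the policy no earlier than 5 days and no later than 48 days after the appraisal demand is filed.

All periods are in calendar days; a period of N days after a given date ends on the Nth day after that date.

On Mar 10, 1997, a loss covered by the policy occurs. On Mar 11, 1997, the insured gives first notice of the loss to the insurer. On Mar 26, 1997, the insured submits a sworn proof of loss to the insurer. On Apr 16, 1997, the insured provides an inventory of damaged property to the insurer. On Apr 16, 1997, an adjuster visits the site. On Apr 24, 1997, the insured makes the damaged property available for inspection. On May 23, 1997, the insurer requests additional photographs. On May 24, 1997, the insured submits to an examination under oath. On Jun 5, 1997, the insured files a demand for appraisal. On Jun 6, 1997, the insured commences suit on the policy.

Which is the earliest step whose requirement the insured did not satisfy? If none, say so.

Step 1: 67 days after Mar 10, 1997 (when the loss occurs) is May 16, 1997; Mar 11, 1997 is within that limit.
Step 2: the earliest permitted date is 14 days after Mar 10, 1997 (when the loss occurs), i.e. Mar 24, 1997; done Mar 26, 1997 — permitted.
Step 3: the earliest permitted date is 20 days after Mar 26, 1997 (when the sworn proof of loss is submitted), i.e. Apr 15, 1997; Apr 16, 1997 is on or after that date.
Step 4: 10 days after Apr 16, 1997 (when the supporting inventory is provided) is Apr 26, 1997; done Apr 24, 1997 — timely.
Step 5: the earliest permitted date is 24 days after Apr 24, 1997 (when the property is made available), i.e. May 18, 1997; done May 24, 1997, after the minimum wait.
Step 6: the window is 10–30 days after May 24, 1997 (when the examination under oath is completed), so Jun 3, 1997 through Jun 23, 1997; done Jun 5, 1997, which is between those dates.
Step 7: the window is 5–48 days after Jun 5, 1997 (when the appraisal demand is filed), so Jun 10, 1997 through Jul 23, 1997; Jun 6, 1997 is 4 days too early.

Step 7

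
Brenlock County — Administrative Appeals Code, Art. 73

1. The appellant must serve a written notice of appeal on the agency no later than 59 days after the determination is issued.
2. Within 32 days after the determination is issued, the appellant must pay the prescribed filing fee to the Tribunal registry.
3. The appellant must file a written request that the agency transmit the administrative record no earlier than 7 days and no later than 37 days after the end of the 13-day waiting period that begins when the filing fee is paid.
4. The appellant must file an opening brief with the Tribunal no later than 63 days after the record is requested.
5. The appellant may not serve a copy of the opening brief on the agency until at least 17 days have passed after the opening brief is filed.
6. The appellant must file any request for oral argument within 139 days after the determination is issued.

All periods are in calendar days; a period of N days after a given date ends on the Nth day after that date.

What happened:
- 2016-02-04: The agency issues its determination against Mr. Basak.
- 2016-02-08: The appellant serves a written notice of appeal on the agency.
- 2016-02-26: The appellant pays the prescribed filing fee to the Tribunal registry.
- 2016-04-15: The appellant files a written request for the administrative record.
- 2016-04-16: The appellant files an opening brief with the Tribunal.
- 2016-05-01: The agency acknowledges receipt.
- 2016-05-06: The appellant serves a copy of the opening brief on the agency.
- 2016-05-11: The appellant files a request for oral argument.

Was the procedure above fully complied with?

Yes

Step 1 — counting 59 days from 2016-02-04 (when the determination is issued) gives a deadline of 2016-04-03; done 2016-02-08 — timely.
Step 2 — counting 32 days from 2016-02-04 (when the determination is issued) gives a deadline of 2016-03-07; 2016-02-26 is within that limit.
Step 3 — 7 and 37 days from 2016-03-10 (end of the 13-day waiting period, which began when the filing fee is paid on 2016-02-26) are 2016-03-17 and 2016-04-16 respectively; done 2016-04-15 — within the window.
Step 4 — counting 63 days from 2016-04-15 (when the record is requested) gives a deadline of 2016-06-17; completed 2016-04-16, before the deadline.
Step 5 — must wait 17 days from 2016-04-16 (when the opening brief is filed), so not before 2016-05-03; done 2016-05-06 — permitted.
Step 6 — counting 139 days from 2016-02-04 (when the determination is issued) gives a deadline of 2016-06-22; done 2016-05-11 — timely.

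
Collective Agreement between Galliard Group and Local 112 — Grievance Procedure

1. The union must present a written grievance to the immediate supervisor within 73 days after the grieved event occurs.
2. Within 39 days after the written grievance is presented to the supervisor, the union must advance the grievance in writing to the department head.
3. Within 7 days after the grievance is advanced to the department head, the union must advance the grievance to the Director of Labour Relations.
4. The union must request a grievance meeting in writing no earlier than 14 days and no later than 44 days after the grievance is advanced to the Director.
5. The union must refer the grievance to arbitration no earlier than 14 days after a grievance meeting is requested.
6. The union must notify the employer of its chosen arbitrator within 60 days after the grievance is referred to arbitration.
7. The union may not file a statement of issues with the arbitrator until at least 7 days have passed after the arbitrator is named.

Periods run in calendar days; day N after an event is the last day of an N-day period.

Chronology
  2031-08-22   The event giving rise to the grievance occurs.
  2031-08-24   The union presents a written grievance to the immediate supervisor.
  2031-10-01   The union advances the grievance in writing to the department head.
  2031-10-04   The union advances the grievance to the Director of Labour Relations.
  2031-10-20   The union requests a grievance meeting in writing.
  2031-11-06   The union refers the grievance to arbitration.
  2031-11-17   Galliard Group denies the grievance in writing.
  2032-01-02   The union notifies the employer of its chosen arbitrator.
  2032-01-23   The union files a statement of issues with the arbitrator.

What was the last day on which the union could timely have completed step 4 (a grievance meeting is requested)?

2031-11-17

Step 4 runs from 2031-10-04, when the grievance is advanced to the Director. The window is 14–44 days after 2031-10-04; it closes on 2031-11-17.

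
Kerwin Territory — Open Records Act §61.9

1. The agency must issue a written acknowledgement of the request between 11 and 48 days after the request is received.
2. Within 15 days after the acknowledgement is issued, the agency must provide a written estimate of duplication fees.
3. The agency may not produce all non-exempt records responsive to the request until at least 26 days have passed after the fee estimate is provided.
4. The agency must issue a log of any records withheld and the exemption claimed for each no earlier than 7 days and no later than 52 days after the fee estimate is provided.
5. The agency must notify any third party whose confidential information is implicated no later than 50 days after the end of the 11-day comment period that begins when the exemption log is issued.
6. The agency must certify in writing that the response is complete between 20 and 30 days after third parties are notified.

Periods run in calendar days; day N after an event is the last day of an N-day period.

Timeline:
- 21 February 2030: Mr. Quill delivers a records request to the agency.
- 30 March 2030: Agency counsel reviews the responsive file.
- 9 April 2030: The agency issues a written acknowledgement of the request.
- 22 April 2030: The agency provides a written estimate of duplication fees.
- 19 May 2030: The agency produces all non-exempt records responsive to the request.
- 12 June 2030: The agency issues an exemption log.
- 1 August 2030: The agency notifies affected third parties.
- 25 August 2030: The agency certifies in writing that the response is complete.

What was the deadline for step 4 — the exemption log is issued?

Step 4 runs from 22 April 2030, when the fee estimate is provided. The window is 7–52 days after 22 April 2030; it closes on 13 June 2030.

13 June 2030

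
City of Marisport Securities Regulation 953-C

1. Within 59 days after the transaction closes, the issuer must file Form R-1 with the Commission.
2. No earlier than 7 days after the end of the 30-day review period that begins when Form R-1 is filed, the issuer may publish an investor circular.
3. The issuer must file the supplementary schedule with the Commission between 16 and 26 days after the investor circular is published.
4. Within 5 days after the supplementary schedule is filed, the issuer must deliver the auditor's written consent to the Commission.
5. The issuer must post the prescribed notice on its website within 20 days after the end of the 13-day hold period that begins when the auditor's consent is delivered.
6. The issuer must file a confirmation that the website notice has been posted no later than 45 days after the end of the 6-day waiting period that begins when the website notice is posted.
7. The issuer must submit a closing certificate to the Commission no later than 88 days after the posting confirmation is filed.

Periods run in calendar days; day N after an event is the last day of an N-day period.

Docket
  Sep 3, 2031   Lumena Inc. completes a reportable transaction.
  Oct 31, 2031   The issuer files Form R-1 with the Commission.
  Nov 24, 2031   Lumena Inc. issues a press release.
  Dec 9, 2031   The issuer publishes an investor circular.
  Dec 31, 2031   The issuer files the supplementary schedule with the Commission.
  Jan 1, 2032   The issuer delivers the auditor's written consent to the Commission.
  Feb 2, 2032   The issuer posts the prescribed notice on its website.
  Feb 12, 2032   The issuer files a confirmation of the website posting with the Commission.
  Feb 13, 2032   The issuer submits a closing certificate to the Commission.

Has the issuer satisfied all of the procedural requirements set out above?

Step 1: 59 days after Sep 3, 2031 (when the transaction closes) is Nov 1, 2031; completed Oct 31, 2031, before the deadline.
Step 2: the earliest permitted date is 7 days after Nov 30, 2031 (end of the 30-day review period, which began when Form R-1 is filed on Oct 31, 2031), i.e. Dec 7, 2031; done Dec 9, 2031, after the minimum wait.
Step 3: the window is 16–26 days after Dec 9, 2031 (when the investor circular is published), so Dec 25, 2031 through Jan 4, 2032; Dec 31, 2031 falls inside that range.
Step 4: 5 days after Dec 31, 2031 (when the supplementary schedule is filed) is Jan 5, 2032; done Jan 1, 2032 — timely.
Step 5: 20 days after Jan 14, 2032 (end of the 13-day hold period, which began when the auditor's consent is delivered on Jan 1, 2032) is Feb 3, 2032; Feb 2, 2032 is within that limit.
Step 6: 45 days after Feb 8, 2032 (end of the 6-day waiting period, which began when the website notice is posted on Feb 2, 2032) is Mar 24, 2032; done Feb 12, 2032 — timely.
Step 7: 88 days after Feb 12, 2032 (when the posting confirmation is filed) is May 10, 2032; completed Feb 13, 2032, before the deadline.

Yes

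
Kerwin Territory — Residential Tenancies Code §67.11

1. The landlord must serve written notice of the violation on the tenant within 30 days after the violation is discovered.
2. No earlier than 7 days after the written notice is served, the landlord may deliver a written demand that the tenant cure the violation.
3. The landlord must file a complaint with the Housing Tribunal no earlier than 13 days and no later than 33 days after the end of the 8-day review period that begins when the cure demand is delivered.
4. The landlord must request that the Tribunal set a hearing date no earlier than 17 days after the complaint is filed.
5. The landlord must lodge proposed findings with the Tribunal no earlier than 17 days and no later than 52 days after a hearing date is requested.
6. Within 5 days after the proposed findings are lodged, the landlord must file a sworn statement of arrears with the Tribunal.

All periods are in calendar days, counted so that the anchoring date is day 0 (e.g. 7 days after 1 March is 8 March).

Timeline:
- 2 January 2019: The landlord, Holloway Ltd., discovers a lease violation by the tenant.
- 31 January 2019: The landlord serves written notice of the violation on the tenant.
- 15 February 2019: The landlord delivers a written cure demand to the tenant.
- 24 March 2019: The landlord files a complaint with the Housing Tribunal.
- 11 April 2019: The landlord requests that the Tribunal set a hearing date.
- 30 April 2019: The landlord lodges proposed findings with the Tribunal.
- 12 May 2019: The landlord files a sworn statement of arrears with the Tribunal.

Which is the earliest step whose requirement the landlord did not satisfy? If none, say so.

(1) due by 2 January 2019 + 30 days = 1 February 2019; done 31 January 2019 — timely.
(2) permitted from 31 January 2019 + 7 days = 7 February 2019 onward; done 15 February 2019, after the minimum wait.
(3) the permitted window runs from 23 February 2019 + 13 = 8 March 2019 to 23 February 2019 + 33 = 28 March 2019; done 24 March 2019 — within the window.
(4) permitted from 24 March 2019 + 17 days = 10 April 2019 onward; 11 April 2019 is on or after that date.
(5) the permitted window runs from 11 April 2019 + 17 = 28 April 2019 to 11 April 2019 + 52 = 2 June 2019; done 30 April 2019, which is between those dates.
(6) due by 30 April 2019 + 5 days = 5 May 2019; not done until 12 May 2019, 7 days after the deadline.
The analysis stops there.

Step 6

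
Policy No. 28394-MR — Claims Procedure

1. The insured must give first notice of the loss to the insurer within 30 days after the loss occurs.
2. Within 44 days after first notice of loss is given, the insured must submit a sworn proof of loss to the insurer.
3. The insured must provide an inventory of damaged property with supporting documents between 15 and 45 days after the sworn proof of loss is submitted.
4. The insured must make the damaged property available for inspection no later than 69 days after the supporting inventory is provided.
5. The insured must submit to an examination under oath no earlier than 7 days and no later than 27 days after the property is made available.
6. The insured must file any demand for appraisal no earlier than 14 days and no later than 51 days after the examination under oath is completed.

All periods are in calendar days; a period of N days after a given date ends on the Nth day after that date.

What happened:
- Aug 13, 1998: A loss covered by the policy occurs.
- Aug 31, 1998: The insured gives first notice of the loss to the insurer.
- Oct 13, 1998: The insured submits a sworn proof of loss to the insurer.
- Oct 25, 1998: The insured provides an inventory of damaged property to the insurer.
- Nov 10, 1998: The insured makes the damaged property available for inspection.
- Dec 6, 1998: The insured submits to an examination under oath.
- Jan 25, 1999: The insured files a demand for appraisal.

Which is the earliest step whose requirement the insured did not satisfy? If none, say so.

Step 3

(1) due by Aug 13, 1998 + 30 days = Sep 12, 1998; completed Aug 31, 1998, before the deadline.
(2) due by Aug 31, 1998 + 44 days = Oct 14, 1998; Oct 13, 1998 is within that limit.
(3) the permitted window runs from Oct 13, 1998 + 15 = Oct 28, 1998 to Oct 13, 1998 + 45 = Nov 27, 1998; done Oct 25, 1998 — 3 days before the window opened.
Later steps need not be reached.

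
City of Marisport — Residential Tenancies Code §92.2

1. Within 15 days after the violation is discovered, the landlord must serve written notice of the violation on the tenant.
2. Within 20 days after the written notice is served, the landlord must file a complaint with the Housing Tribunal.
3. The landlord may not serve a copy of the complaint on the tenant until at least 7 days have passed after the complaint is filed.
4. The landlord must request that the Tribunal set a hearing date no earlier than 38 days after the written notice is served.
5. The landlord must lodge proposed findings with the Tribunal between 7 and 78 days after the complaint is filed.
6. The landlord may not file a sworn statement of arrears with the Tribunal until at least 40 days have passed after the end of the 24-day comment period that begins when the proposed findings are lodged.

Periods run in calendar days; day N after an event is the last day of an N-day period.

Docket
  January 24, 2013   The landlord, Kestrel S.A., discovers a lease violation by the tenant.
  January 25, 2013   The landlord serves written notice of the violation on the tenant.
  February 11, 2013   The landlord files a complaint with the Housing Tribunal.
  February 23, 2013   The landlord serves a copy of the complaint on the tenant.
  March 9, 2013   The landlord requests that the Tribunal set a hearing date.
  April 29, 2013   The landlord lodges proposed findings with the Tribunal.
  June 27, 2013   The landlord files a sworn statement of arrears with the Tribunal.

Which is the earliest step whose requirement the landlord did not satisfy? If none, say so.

(1) due by January 24, 2013 + 15 days = February 8, 2013; completed January 25, 2013, before the deadline.
(2) due by January 25, 2013 + 20 days = February 14, 2013; done February 11, 2013 — timely.
(3) permitted from February 11, 2013 + 7 days = February 18, 2013 onward; done February 23, 2013, after the minimum wait.
(4) permitted from January 25, 2013 + 38 days = March 4, 2013 onward; March 9, 2013 is on or after that date.
(5) the permitted window runs from February 11, 2013 + 7 = February 18, 2013 to February 11, 2013 + 78 = April 30, 2013; done April 29, 2013 — within the window.
(6) permitted from May 23, 2013 + 40 days = July 2, 2013 onward; acted on June 27, 2013, 5 days prematurely.

Step 6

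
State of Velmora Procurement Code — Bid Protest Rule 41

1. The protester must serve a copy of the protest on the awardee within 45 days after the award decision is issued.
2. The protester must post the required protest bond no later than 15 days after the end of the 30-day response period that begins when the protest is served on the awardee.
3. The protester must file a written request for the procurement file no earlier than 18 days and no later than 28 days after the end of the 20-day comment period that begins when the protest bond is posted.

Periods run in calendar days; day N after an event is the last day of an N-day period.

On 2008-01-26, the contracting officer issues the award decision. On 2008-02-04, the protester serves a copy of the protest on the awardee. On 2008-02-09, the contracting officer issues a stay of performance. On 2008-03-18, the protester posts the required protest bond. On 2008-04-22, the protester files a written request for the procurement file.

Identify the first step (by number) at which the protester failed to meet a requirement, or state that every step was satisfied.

Step 1 — counting 45 days from 2008-01-26 (when the award decision is issued) gives a deadline of 2008-03-11; completed 2008-02-04, before the deadline.
Step 2 — counting 15 days from 2008-03-05 (end of the 30-day response period, which began when the protest is served on the awardee on 2008-02-04) gives a deadline of 2008-03-20; 2008-03-18 is within that limit.
Step 3 — 18 and 28 days from 2008-04-07 (end of the 20-day comment period, which began when the protest bond is posted on 2008-03-18) are 2008-04-25 and 2008-05-05 respectively; done 2008-04-22 — 3 days before the window opened.

Step 3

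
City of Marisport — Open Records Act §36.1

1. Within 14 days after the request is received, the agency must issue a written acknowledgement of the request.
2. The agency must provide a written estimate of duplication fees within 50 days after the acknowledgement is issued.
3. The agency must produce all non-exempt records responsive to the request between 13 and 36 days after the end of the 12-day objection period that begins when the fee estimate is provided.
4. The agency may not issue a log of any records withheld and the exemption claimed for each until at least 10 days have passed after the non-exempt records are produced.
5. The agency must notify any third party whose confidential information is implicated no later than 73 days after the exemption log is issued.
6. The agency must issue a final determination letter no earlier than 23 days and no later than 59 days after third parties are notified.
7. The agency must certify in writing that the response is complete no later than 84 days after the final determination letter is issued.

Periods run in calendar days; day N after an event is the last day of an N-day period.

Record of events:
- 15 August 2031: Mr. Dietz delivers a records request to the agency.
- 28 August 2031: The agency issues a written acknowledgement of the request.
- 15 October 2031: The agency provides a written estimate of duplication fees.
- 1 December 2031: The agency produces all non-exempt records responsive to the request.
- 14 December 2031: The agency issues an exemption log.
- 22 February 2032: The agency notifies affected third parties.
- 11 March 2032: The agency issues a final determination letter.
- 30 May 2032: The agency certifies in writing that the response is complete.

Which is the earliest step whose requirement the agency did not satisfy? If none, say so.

Step 1 — counting 14 days from 15 August 2031 (when the request is received) gives a deadline of 29 August 2031; completed 28 August 2031, before the deadline.
Step 2 — counting 50 days from 28 August 2031 (when the acknowledgement is issued) gives a deadline of 17 October 2031; 15 October 2031 is within that limit.
Step 3 — 13 and 36 days from 27 October 2031 (end of the 12-day objection period, which began when the fee estimate is provided on 15 October 2031) are 9 November 2031 and 2 December 2031 respectively; done 1 December 2031, which is between those dates.
Step 4 — must wait 10 days from 1 December 2031 (when the non-exempt records are produced), so not before 11 December 2031; 14 December 2031 is on or after that date.
Step 5 — counting 73 days from 14 December 2031 (when the exemption log is issued) gives a deadline of 25 February 2032; done 22 February 2032 — timely.
Step 6 — 23 and 59 days from 22 February 2032 (when third parties are notified) are 16 March 2032 and 21 April 2032 respectively; 11 March 2032 is 5 days too early.

Step 6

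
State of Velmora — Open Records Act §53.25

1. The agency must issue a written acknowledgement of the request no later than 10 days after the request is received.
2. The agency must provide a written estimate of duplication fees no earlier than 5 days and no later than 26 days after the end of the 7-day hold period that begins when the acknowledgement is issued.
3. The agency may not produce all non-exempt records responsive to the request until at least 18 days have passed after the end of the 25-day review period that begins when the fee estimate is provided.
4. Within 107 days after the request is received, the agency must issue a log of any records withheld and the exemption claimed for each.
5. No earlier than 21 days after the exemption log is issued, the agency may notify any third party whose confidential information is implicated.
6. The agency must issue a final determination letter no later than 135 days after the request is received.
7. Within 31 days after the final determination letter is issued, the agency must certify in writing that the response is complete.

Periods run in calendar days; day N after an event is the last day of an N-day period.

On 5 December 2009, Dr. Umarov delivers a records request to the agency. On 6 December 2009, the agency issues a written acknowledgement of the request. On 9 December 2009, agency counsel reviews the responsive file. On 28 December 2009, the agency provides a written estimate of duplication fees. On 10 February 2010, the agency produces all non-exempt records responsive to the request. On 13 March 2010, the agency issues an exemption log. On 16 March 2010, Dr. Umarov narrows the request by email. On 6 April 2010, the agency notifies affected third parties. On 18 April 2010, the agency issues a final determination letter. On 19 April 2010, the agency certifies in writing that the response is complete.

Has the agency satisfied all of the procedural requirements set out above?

(1) due by 5 December 2009 + 10 days = 15 December 2009; done 6 December 2009 — timely.
(2) the permitted window runs from 13 December 2009 + 5 = 18 December 2009 to 13 December 2009 + 26 = 8 January 2010; 28 December 2009 falls inside that range.
(3) permitted from 22 January 2010 + 18 days = 9 February 2010 onward; 10 February 2010 is on or after that date.
(4) due by 5 December 2009 + 107 days = 22 March 2010; completed 13 March 2010, before the deadline.
(5) permitted from 13 March 2010 + 21 days = 3 April 2010 onward; 6 April 2010 is on or after that date.
(6) due by 5 December 2009 + 135 days = 19 April 2010; done 18 April 2010 — timely.
(7) due by 18 April 2010 + 31 days = 19 May 2010; completed 19 April 2010, before the deadline.

Yes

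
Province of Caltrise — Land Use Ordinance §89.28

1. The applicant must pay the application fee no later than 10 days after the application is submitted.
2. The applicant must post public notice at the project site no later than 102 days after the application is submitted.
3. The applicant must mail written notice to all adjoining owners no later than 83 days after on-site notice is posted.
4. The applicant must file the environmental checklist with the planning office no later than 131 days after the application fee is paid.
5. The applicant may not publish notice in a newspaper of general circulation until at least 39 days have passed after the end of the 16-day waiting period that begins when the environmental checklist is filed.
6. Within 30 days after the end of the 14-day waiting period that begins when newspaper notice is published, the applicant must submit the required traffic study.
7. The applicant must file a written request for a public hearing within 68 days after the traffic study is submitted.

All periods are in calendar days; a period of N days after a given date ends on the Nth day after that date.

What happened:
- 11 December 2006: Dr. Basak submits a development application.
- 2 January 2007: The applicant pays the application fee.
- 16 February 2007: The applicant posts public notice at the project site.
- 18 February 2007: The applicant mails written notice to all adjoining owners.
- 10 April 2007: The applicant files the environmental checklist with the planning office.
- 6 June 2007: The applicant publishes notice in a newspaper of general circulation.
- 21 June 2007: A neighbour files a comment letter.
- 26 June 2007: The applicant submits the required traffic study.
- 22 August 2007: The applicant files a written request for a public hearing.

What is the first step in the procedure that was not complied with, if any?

Step 1 — counting 10 days from 11 December 2006 (when the application is submitted) gives a deadline of 21 December 2006; 2 January 2007 misses that deadline by 12 days.
The analysis stops there.

Step 1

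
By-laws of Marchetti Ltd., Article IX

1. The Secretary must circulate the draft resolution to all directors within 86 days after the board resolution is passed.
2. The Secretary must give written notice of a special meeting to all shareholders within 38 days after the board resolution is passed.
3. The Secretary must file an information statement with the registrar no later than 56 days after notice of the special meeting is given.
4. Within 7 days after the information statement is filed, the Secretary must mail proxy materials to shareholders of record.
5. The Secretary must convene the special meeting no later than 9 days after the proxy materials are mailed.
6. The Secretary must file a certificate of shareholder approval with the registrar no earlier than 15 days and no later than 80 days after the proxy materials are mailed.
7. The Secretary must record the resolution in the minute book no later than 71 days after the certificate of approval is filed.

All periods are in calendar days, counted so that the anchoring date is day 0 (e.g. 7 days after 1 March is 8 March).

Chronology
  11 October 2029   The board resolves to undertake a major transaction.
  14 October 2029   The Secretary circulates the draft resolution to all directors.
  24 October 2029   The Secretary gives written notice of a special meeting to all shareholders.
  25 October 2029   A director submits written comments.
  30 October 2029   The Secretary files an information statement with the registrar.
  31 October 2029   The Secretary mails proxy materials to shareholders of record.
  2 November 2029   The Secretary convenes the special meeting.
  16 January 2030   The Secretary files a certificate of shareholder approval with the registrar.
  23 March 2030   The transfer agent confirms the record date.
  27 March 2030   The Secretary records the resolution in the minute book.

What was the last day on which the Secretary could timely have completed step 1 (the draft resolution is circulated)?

Step 1 runs from 11 October 2029, when the board resolution is passed. 86 days after 11 October 2029 is 5 January 2030.

5 January 2030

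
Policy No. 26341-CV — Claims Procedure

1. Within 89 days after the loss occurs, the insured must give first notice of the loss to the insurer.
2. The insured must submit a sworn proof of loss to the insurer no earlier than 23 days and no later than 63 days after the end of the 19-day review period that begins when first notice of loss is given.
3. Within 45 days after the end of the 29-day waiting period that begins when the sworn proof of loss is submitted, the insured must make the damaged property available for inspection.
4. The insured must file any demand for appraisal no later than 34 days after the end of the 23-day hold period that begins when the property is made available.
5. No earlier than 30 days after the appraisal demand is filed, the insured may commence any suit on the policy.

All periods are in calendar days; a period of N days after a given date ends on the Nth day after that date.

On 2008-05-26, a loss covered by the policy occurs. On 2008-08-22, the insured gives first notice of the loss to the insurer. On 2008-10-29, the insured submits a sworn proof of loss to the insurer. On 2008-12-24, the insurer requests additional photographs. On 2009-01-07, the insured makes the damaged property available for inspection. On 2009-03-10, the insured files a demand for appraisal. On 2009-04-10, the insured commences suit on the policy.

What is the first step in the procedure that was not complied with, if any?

Step 1: 89 days after 2008-05-26 (when the loss occurs) is 2008-08-23; 2008-08-22 is within that limit.
Step 2: the window is 23–63 days after 2008-09-10 (end of the 19-day review period, which began when first notice of loss is given on 2008-08-22), so 2008-10-03 through 2008-11-12; done 2008-10-29, which is between those dates.
Step 3: 45 days after 2008-11-27 (end of the 29-day waiting period, which began when the sworn proof of loss is submitted on 2008-10-29) is 2009-01-11; done 2009-01-07 — timely.
Step 4: 34 days after 2009-01-30 (end of the 23-day hold period, which began when the property is made available on 2009-01-07) is 2009-03-05; not done until 2009-03-10, 5 days after the deadline.

Step 4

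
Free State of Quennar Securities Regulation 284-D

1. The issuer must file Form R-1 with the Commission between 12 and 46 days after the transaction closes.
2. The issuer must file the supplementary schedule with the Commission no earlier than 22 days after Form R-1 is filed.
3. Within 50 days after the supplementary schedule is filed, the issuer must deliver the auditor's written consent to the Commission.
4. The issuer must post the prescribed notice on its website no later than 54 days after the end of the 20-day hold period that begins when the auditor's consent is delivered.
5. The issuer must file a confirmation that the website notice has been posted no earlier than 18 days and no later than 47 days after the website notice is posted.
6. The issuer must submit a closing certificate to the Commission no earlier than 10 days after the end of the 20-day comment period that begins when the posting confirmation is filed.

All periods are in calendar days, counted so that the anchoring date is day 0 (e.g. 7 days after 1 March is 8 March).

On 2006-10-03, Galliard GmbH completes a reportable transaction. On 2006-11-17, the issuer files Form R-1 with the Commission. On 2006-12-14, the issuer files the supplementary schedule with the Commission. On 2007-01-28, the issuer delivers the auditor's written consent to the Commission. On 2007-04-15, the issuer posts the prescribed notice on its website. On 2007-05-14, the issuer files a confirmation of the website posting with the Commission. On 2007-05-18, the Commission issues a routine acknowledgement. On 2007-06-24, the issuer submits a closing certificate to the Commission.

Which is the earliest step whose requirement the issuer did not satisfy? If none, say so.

Step 4

(1) the permitted window runs from 2006-10-03 + 12 = 2006-10-15 to 2006-10-03 + 46 = 2006-11-18; 2006-11-17 falls inside that range.
(2) permitted from 2006-11-17 + 22 days = 2006-12-09 onward; done 2006-12-14 — permitted.
(3) due by 2006-12-14 + 50 days = 2007-02-02; done 2007-01-28 — timely.
(4) due by 2007-02-17 + 54 days = 2007-04-12; done 2007-04-15 — 3 days late.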